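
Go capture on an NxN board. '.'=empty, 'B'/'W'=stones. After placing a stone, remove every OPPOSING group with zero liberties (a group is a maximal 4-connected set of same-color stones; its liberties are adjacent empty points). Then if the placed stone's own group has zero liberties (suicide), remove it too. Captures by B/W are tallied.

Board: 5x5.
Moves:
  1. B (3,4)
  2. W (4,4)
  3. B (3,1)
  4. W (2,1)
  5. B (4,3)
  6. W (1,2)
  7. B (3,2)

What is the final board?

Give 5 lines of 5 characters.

Move 1: B@(3,4) -> caps B=0 W=0
Move 2: W@(4,4) -> caps B=0 W=0
Move 3: B@(3,1) -> caps B=0 W=0
Move 4: W@(2,1) -> caps B=0 W=0
Move 5: B@(4,3) -> caps B=1 W=0
Move 6: W@(1,2) -> caps B=1 W=0
Move 7: B@(3,2) -> caps B=1 W=0

Answer: .....
..W..
.W...
.BB.B
...B.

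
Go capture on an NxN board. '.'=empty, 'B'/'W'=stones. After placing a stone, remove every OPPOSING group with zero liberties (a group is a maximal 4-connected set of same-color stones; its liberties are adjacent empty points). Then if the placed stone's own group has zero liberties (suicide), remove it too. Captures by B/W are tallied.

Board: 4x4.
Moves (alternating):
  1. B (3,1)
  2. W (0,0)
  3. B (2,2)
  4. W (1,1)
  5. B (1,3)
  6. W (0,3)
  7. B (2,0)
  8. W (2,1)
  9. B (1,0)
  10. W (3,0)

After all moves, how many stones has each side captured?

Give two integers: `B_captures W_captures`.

Answer: 0 2

Derivation:
Move 1: B@(3,1) -> caps B=0 W=0
Move 2: W@(0,0) -> caps B=0 W=0
Move 3: B@(2,2) -> caps B=0 W=0
Move 4: W@(1,1) -> caps B=0 W=0
Move 5: B@(1,3) -> caps B=0 W=0
Move 6: W@(0,3) -> caps B=0 W=0
Move 7: B@(2,0) -> caps B=0 W=0
Move 8: W@(2,1) -> caps B=0 W=0
Move 9: B@(1,0) -> caps B=0 W=0
Move 10: W@(3,0) -> caps B=0 W=2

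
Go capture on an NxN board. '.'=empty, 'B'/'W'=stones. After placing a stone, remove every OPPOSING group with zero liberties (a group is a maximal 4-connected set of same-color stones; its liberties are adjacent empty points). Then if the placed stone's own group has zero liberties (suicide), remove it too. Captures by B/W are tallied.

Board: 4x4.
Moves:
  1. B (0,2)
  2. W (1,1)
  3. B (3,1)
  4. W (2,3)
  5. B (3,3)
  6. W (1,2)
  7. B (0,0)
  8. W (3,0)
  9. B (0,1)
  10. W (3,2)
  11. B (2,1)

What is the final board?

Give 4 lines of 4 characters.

Answer: BBB.
.WW.
.B.W
WBW.

Derivation:
Move 1: B@(0,2) -> caps B=0 W=0
Move 2: W@(1,1) -> caps B=0 W=0
Move 3: B@(3,1) -> caps B=0 W=0
Move 4: W@(2,3) -> caps B=0 W=0
Move 5: B@(3,3) -> caps B=0 W=0
Move 6: W@(1,2) -> caps B=0 W=0
Move 7: B@(0,0) -> caps B=0 W=0
Move 8: W@(3,0) -> caps B=0 W=0
Move 9: B@(0,1) -> caps B=0 W=0
Move 10: W@(3,2) -> caps B=0 W=1
Move 11: B@(2,1) -> caps B=0 W=1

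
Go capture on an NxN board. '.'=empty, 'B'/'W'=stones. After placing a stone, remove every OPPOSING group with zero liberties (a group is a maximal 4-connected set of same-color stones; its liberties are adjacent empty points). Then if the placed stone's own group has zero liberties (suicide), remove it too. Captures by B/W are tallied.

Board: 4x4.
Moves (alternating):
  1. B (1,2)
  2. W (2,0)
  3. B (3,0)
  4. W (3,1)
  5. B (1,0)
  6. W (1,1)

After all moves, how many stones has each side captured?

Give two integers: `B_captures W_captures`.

Answer: 0 1

Derivation:
Move 1: B@(1,2) -> caps B=0 W=0
Move 2: W@(2,0) -> caps B=0 W=0
Move 3: B@(3,0) -> caps B=0 W=0
Move 4: W@(3,1) -> caps B=0 W=1
Move 5: B@(1,0) -> caps B=0 W=1
Move 6: W@(1,1) -> caps B=0 W=1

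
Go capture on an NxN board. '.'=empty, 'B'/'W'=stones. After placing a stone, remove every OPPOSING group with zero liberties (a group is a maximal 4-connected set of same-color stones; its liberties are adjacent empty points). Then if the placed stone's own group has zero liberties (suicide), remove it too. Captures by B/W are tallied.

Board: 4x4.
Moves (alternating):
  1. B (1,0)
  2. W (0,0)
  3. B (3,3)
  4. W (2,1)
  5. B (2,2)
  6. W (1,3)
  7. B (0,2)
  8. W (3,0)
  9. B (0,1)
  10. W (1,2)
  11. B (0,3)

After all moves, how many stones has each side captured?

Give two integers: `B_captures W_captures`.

Move 1: B@(1,0) -> caps B=0 W=0
Move 2: W@(0,0) -> caps B=0 W=0
Move 3: B@(3,3) -> caps B=0 W=0
Move 4: W@(2,1) -> caps B=0 W=0
Move 5: B@(2,2) -> caps B=0 W=0
Move 6: W@(1,3) -> caps B=0 W=0
Move 7: B@(0,2) -> caps B=0 W=0
Move 8: W@(3,0) -> caps B=0 W=0
Move 9: B@(0,1) -> caps B=1 W=0
Move 10: W@(1,2) -> caps B=1 W=0
Move 11: B@(0,3) -> caps B=1 W=0

Answer: 1 0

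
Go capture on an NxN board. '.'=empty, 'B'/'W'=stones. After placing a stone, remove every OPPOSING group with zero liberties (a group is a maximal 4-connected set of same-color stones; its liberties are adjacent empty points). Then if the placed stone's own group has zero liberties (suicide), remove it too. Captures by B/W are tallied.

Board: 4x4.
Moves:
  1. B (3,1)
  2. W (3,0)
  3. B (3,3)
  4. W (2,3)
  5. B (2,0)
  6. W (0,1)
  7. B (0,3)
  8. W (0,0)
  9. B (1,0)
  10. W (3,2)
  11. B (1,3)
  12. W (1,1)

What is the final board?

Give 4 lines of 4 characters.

Answer: WW.B
BW.B
B..W
.BW.

Derivation:
Move 1: B@(3,1) -> caps B=0 W=0
Move 2: W@(3,0) -> caps B=0 W=0
Move 3: B@(3,3) -> caps B=0 W=0
Move 4: W@(2,3) -> caps B=0 W=0
Move 5: B@(2,0) -> caps B=1 W=0
Move 6: W@(0,1) -> caps B=1 W=0
Move 7: B@(0,3) -> caps B=1 W=0
Move 8: W@(0,0) -> caps B=1 W=0
Move 9: B@(1,0) -> caps B=1 W=0
Move 10: W@(3,2) -> caps B=1 W=1
Move 11: B@(1,3) -> caps B=1 W=1
Move 12: W@(1,1) -> caps B=1 W=1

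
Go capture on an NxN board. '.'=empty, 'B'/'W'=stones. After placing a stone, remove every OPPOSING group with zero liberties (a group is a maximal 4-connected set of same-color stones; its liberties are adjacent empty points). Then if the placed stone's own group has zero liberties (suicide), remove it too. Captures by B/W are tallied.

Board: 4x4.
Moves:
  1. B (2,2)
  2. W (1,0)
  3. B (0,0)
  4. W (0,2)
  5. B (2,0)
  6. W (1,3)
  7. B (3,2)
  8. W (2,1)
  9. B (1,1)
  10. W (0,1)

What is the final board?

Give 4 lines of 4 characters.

Answer: BWW.
.B.W
BWB.
..B.

Derivation:
Move 1: B@(2,2) -> caps B=0 W=0
Move 2: W@(1,0) -> caps B=0 W=0
Move 3: B@(0,0) -> caps B=0 W=0
Move 4: W@(0,2) -> caps B=0 W=0
Move 5: B@(2,0) -> caps B=0 W=0
Move 6: W@(1,3) -> caps B=0 W=0
Move 7: B@(3,2) -> caps B=0 W=0
Move 8: W@(2,1) -> caps B=0 W=0
Move 9: B@(1,1) -> caps B=1 W=0
Move 10: W@(0,1) -> caps B=1 W=0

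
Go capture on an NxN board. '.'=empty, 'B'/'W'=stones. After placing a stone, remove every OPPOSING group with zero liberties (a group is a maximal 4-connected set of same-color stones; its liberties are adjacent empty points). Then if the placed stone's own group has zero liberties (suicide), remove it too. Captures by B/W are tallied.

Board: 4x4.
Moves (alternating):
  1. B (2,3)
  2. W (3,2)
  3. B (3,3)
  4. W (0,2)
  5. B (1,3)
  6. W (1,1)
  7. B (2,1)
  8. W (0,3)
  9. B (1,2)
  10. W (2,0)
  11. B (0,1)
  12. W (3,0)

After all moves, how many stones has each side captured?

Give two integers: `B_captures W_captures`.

Move 1: B@(2,3) -> caps B=0 W=0
Move 2: W@(3,2) -> caps B=0 W=0
Move 3: B@(3,3) -> caps B=0 W=0
Move 4: W@(0,2) -> caps B=0 W=0
Move 5: B@(1,3) -> caps B=0 W=0
Move 6: W@(1,1) -> caps B=0 W=0
Move 7: B@(2,1) -> caps B=0 W=0
Move 8: W@(0,3) -> caps B=0 W=0
Move 9: B@(1,2) -> caps B=0 W=0
Move 10: W@(2,0) -> caps B=0 W=0
Move 11: B@(0,1) -> caps B=2 W=0
Move 12: W@(3,0) -> caps B=2 W=0

Answer: 2 0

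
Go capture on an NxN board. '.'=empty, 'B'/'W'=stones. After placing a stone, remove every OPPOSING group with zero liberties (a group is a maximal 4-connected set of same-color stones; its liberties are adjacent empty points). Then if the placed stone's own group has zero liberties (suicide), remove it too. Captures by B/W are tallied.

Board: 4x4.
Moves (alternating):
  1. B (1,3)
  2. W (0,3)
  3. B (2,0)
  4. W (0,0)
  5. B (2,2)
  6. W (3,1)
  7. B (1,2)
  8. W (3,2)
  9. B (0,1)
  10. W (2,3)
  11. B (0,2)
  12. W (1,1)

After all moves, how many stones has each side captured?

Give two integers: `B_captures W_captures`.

Answer: 1 0

Derivation:
Move 1: B@(1,3) -> caps B=0 W=0
Move 2: W@(0,3) -> caps B=0 W=0
Move 3: B@(2,0) -> caps B=0 W=0
Move 4: W@(0,0) -> caps B=0 W=0
Move 5: B@(2,2) -> caps B=0 W=0
Move 6: W@(3,1) -> caps B=0 W=0
Move 7: B@(1,2) -> caps B=0 W=0
Move 8: W@(3,2) -> caps B=0 W=0
Move 9: B@(0,1) -> caps B=0 W=0
Move 10: W@(2,3) -> caps B=0 W=0
Move 11: B@(0,2) -> caps B=1 W=0
Move 12: W@(1,1) -> caps B=1 W=0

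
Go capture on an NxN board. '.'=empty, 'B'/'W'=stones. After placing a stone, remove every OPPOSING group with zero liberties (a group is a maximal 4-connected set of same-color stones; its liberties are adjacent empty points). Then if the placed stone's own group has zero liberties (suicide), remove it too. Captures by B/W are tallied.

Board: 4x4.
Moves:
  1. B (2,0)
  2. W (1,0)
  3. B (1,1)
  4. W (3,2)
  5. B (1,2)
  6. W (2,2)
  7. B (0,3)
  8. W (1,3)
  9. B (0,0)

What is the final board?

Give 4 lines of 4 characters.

Move 1: B@(2,0) -> caps B=0 W=0
Move 2: W@(1,0) -> caps B=0 W=0
Move 3: B@(1,1) -> caps B=0 W=0
Move 4: W@(3,2) -> caps B=0 W=0
Move 5: B@(1,2) -> caps B=0 W=0
Move 6: W@(2,2) -> caps B=0 W=0
Move 7: B@(0,3) -> caps B=0 W=0
Move 8: W@(1,3) -> caps B=0 W=0
Move 9: B@(0,0) -> caps B=1 W=0

Answer: B..B
.BBW
B.W.
..W.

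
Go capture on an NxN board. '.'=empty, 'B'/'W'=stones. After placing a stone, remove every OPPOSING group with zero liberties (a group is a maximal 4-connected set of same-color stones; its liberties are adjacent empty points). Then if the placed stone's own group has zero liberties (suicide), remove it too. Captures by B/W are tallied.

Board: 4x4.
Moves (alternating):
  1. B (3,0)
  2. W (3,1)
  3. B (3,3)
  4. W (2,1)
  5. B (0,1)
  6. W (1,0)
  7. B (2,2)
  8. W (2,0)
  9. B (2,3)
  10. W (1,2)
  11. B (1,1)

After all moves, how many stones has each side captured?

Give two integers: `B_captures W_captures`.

Answer: 0 1

Derivation:
Move 1: B@(3,0) -> caps B=0 W=0
Move 2: W@(3,1) -> caps B=0 W=0
Move 3: B@(3,3) -> caps B=0 W=0
Move 4: W@(2,1) -> caps B=0 W=0
Move 5: B@(0,1) -> caps B=0 W=0
Move 6: W@(1,0) -> caps B=0 W=0
Move 7: B@(2,2) -> caps B=0 W=0
Move 8: W@(2,0) -> caps B=0 W=1
Move 9: B@(2,3) -> caps B=0 W=1
Move 10: W@(1,2) -> caps B=0 W=1
Move 11: B@(1,1) -> caps B=0 W=1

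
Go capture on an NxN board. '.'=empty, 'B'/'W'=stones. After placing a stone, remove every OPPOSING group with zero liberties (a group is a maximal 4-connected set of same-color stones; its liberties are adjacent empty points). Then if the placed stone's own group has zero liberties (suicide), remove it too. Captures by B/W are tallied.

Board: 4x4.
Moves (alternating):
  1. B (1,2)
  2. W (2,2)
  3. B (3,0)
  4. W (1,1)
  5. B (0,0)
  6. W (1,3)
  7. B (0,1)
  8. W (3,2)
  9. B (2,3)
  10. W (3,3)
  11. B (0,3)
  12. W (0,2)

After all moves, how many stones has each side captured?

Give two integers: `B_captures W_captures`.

Answer: 0 3

Derivation:
Move 1: B@(1,2) -> caps B=0 W=0
Move 2: W@(2,2) -> caps B=0 W=0
Move 3: B@(3,0) -> caps B=0 W=0
Move 4: W@(1,1) -> caps B=0 W=0
Move 5: B@(0,0) -> caps B=0 W=0
Move 6: W@(1,3) -> caps B=0 W=0
Move 7: B@(0,1) -> caps B=0 W=0
Move 8: W@(3,2) -> caps B=0 W=0
Move 9: B@(2,3) -> caps B=0 W=0
Move 10: W@(3,3) -> caps B=0 W=1
Move 11: B@(0,3) -> caps B=0 W=1
Move 12: W@(0,2) -> caps B=0 W=3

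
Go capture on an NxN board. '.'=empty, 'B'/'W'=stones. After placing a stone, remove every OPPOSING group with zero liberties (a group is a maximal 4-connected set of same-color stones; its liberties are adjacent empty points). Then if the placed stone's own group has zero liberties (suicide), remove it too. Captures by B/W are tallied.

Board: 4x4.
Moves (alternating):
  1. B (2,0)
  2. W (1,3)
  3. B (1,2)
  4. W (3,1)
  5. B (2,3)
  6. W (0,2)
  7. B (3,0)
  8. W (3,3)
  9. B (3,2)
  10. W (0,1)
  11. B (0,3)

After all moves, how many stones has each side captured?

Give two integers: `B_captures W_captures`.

Move 1: B@(2,0) -> caps B=0 W=0
Move 2: W@(1,3) -> caps B=0 W=0
Move 3: B@(1,2) -> caps B=0 W=0
Move 4: W@(3,1) -> caps B=0 W=0
Move 5: B@(2,3) -> caps B=0 W=0
Move 6: W@(0,2) -> caps B=0 W=0
Move 7: B@(3,0) -> caps B=0 W=0
Move 8: W@(3,3) -> caps B=0 W=0
Move 9: B@(3,2) -> caps B=1 W=0
Move 10: W@(0,1) -> caps B=1 W=0
Move 11: B@(0,3) -> caps B=2 W=0

Answer: 2 0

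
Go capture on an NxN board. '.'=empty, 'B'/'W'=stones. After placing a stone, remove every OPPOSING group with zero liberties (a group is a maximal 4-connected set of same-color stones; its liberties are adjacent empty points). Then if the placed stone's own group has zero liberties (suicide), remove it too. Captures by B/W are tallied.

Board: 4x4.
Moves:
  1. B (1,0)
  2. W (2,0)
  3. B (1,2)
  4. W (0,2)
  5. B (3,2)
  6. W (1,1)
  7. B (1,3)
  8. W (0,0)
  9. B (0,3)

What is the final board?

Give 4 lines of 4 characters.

Move 1: B@(1,0) -> caps B=0 W=0
Move 2: W@(2,0) -> caps B=0 W=0
Move 3: B@(1,2) -> caps B=0 W=0
Move 4: W@(0,2) -> caps B=0 W=0
Move 5: B@(3,2) -> caps B=0 W=0
Move 6: W@(1,1) -> caps B=0 W=0
Move 7: B@(1,3) -> caps B=0 W=0
Move 8: W@(0,0) -> caps B=0 W=1
Move 9: B@(0,3) -> caps B=0 W=1

Answer: W.WB
.WBB
W...
..B.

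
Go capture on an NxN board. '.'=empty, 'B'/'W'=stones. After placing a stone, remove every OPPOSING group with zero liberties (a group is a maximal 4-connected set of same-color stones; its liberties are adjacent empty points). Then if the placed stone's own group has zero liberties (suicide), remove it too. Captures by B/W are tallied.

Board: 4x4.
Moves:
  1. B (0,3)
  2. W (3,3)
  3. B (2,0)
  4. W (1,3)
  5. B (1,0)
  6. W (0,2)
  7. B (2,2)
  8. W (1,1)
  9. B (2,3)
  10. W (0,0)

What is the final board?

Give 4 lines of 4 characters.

Move 1: B@(0,3) -> caps B=0 W=0
Move 2: W@(3,3) -> caps B=0 W=0
Move 3: B@(2,0) -> caps B=0 W=0
Move 4: W@(1,3) -> caps B=0 W=0
Move 5: B@(1,0) -> caps B=0 W=0
Move 6: W@(0,2) -> caps B=0 W=1
Move 7: B@(2,2) -> caps B=0 W=1
Move 8: W@(1,1) -> caps B=0 W=1
Move 9: B@(2,3) -> caps B=0 W=1
Move 10: W@(0,0) -> caps B=0 W=1

Answer: W.W.
BW.W
B.BB
...W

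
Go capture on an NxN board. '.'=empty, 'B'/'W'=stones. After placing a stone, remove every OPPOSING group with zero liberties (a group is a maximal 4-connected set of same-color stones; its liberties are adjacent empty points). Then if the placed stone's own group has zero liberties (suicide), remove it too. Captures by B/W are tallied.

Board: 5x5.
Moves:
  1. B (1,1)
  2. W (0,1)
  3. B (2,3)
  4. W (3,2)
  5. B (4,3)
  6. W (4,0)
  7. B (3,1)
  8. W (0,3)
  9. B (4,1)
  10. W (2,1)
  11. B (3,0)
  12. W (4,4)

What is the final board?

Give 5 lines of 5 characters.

Move 1: B@(1,1) -> caps B=0 W=0
Move 2: W@(0,1) -> caps B=0 W=0
Move 3: B@(2,3) -> caps B=0 W=0
Move 4: W@(3,2) -> caps B=0 W=0
Move 5: B@(4,3) -> caps B=0 W=0
Move 6: W@(4,0) -> caps B=0 W=0
Move 7: B@(3,1) -> caps B=0 W=0
Move 8: W@(0,3) -> caps B=0 W=0
Move 9: B@(4,1) -> caps B=0 W=0
Move 10: W@(2,1) -> caps B=0 W=0
Move 11: B@(3,0) -> caps B=1 W=0
Move 12: W@(4,4) -> caps B=1 W=0

Answer: .W.W.
.B...
.W.B.
BBW..
.B.BW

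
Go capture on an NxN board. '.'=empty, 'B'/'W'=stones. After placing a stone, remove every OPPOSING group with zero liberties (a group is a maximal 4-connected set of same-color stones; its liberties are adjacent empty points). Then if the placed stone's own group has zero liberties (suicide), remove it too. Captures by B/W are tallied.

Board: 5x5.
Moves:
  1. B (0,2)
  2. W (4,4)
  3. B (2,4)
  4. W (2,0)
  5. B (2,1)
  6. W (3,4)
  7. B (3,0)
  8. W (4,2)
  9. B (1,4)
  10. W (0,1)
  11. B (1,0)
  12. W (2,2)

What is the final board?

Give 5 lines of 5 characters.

Move 1: B@(0,2) -> caps B=0 W=0
Move 2: W@(4,4) -> caps B=0 W=0
Move 3: B@(2,4) -> caps B=0 W=0
Move 4: W@(2,0) -> caps B=0 W=0
Move 5: B@(2,1) -> caps B=0 W=0
Move 6: W@(3,4) -> caps B=0 W=0
Move 7: B@(3,0) -> caps B=0 W=0
Move 8: W@(4,2) -> caps B=0 W=0
Move 9: B@(1,4) -> caps B=0 W=0
Move 10: W@(0,1) -> caps B=0 W=0
Move 11: B@(1,0) -> caps B=1 W=0
Move 12: W@(2,2) -> caps B=1 W=0

Answer: .WB..
B...B
.BW.B
B...W
..W.W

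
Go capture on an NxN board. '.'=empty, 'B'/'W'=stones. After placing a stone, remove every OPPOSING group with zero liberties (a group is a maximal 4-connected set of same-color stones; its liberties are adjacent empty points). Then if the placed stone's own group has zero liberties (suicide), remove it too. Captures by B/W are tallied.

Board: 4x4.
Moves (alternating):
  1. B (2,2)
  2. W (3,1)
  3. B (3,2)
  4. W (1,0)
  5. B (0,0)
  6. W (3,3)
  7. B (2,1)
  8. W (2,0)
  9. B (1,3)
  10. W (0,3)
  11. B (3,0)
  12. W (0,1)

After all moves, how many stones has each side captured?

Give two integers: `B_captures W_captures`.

Move 1: B@(2,2) -> caps B=0 W=0
Move 2: W@(3,1) -> caps B=0 W=0
Move 3: B@(3,2) -> caps B=0 W=0
Move 4: W@(1,0) -> caps B=0 W=0
Move 5: B@(0,0) -> caps B=0 W=0
Move 6: W@(3,3) -> caps B=0 W=0
Move 7: B@(2,1) -> caps B=0 W=0
Move 8: W@(2,0) -> caps B=0 W=0
Move 9: B@(1,3) -> caps B=0 W=0
Move 10: W@(0,3) -> caps B=0 W=0
Move 11: B@(3,0) -> caps B=1 W=0
Move 12: W@(0,1) -> caps B=1 W=1

Answer: 1 1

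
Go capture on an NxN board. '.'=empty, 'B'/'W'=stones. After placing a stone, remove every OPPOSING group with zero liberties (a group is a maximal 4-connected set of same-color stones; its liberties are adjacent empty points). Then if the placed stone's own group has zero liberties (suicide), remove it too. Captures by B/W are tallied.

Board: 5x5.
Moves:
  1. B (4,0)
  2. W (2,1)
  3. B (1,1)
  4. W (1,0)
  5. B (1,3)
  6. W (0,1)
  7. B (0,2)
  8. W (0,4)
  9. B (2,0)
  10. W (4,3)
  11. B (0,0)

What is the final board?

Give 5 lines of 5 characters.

Answer: B.B.W
.B.B.
BW...
.....
B..W.

Derivation:
Move 1: B@(4,0) -> caps B=0 W=0
Move 2: W@(2,1) -> caps B=0 W=0
Move 3: B@(1,1) -> caps B=0 W=0
Move 4: W@(1,0) -> caps B=0 W=0
Move 5: B@(1,3) -> caps B=0 W=0
Move 6: W@(0,1) -> caps B=0 W=0
Move 7: B@(0,2) -> caps B=0 W=0
Move 8: W@(0,4) -> caps B=0 W=0
Move 9: B@(2,0) -> caps B=0 W=0
Move 10: W@(4,3) -> caps B=0 W=0
Move 11: B@(0,0) -> caps B=2 W=0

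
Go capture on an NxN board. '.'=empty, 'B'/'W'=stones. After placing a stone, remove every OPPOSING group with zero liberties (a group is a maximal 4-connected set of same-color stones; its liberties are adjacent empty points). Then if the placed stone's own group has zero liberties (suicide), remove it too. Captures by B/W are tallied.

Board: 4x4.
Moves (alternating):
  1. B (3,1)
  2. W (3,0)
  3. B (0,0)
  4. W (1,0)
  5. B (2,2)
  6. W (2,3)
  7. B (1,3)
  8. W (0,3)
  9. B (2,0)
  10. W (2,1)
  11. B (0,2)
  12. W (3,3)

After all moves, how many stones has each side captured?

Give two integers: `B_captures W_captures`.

Move 1: B@(3,1) -> caps B=0 W=0
Move 2: W@(3,0) -> caps B=0 W=0
Move 3: B@(0,0) -> caps B=0 W=0
Move 4: W@(1,0) -> caps B=0 W=0
Move 5: B@(2,2) -> caps B=0 W=0
Move 6: W@(2,3) -> caps B=0 W=0
Move 7: B@(1,3) -> caps B=0 W=0
Move 8: W@(0,3) -> caps B=0 W=0
Move 9: B@(2,0) -> caps B=1 W=0
Move 10: W@(2,1) -> caps B=1 W=0
Move 11: B@(0,2) -> caps B=2 W=0
Move 12: W@(3,3) -> caps B=2 W=0

Answer: 2 0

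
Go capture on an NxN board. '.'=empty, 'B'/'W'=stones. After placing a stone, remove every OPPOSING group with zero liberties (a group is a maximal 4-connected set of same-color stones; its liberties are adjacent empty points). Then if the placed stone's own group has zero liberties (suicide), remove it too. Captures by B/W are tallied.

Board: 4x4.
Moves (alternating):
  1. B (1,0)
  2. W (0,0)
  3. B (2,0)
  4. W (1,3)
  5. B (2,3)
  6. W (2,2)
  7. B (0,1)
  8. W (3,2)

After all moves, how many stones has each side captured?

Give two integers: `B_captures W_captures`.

Answer: 1 0

Derivation:
Move 1: B@(1,0) -> caps B=0 W=0
Move 2: W@(0,0) -> caps B=0 W=0
Move 3: B@(2,0) -> caps B=0 W=0
Move 4: W@(1,3) -> caps B=0 W=0
Move 5: B@(2,3) -> caps B=0 W=0
Move 6: W@(2,2) -> caps B=0 W=0
Move 7: B@(0,1) -> caps B=1 W=0
Move 8: W@(3,2) -> caps B=1 W=0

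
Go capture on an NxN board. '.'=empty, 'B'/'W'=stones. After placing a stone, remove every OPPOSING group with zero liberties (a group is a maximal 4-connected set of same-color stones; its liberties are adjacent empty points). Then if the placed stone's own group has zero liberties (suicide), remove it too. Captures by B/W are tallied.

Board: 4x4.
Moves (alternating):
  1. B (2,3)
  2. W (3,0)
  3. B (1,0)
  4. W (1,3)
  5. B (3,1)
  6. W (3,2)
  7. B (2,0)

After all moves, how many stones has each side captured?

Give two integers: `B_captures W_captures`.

Move 1: B@(2,3) -> caps B=0 W=0
Move 2: W@(3,0) -> caps B=0 W=0
Move 3: B@(1,0) -> caps B=0 W=0
Move 4: W@(1,3) -> caps B=0 W=0
Move 5: B@(3,1) -> caps B=0 W=0
Move 6: W@(3,2) -> caps B=0 W=0
Move 7: B@(2,0) -> caps B=1 W=0

Answer: 1 0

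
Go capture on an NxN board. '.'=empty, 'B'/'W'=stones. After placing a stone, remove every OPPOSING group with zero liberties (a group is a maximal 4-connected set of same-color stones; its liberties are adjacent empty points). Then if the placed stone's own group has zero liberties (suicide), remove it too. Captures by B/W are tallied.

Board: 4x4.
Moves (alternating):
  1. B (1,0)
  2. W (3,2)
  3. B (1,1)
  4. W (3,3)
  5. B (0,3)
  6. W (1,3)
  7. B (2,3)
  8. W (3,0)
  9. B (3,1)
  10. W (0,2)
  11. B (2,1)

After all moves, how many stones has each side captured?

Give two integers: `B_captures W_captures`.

Answer: 0 1

Derivation:
Move 1: B@(1,0) -> caps B=0 W=0
Move 2: W@(3,2) -> caps B=0 W=0
Move 3: B@(1,1) -> caps B=0 W=0
Move 4: W@(3,3) -> caps B=0 W=0
Move 5: B@(0,3) -> caps B=0 W=0
Move 6: W@(1,3) -> caps B=0 W=0
Move 7: B@(2,3) -> caps B=0 W=0
Move 8: W@(3,0) -> caps B=0 W=0
Move 9: B@(3,1) -> caps B=0 W=0
Move 10: W@(0,2) -> caps B=0 W=1
Move 11: B@(2,1) -> caps B=0 W=1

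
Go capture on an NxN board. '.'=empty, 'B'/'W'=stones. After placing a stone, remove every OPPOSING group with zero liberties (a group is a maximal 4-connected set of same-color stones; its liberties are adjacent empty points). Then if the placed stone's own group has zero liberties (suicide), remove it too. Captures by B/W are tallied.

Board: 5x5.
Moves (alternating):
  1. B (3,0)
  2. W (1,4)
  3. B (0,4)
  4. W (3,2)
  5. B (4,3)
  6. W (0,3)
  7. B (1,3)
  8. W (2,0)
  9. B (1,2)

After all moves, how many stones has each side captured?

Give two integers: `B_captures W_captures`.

Answer: 0 1

Derivation:
Move 1: B@(3,0) -> caps B=0 W=0
Move 2: W@(1,4) -> caps B=0 W=0
Move 3: B@(0,4) -> caps B=0 W=0
Move 4: W@(3,2) -> caps B=0 W=0
Move 5: B@(4,3) -> caps B=0 W=0
Move 6: W@(0,3) -> caps B=0 W=1
Move 7: B@(1,3) -> caps B=0 W=1
Move 8: W@(2,0) -> caps B=0 W=1
Move 9: B@(1,2) -> caps B=0 W=1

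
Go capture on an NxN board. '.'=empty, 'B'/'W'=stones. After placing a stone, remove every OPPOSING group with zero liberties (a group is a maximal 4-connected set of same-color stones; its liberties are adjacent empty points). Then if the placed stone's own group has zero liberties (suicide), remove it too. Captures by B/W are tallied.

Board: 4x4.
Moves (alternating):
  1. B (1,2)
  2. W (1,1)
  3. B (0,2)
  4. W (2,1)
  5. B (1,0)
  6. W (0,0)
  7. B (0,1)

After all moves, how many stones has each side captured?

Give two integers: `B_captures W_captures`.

Answer: 1 0

Derivation:
Move 1: B@(1,2) -> caps B=0 W=0
Move 2: W@(1,1) -> caps B=0 W=0
Move 3: B@(0,2) -> caps B=0 W=0
Move 4: W@(2,1) -> caps B=0 W=0
Move 5: B@(1,0) -> caps B=0 W=0
Move 6: W@(0,0) -> caps B=0 W=0
Move 7: B@(0,1) -> caps B=1 W=0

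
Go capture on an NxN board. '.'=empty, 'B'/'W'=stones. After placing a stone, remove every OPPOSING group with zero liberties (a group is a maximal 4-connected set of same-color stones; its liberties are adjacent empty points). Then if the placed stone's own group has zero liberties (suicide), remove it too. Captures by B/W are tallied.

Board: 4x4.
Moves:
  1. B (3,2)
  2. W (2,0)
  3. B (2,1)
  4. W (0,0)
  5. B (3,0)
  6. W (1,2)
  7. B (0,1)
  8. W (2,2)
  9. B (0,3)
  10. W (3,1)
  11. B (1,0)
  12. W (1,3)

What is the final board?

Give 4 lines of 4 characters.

Answer: .B.B
B.WW
WBW.
.WB.

Derivation:
Move 1: B@(3,2) -> caps B=0 W=0
Move 2: W@(2,0) -> caps B=0 W=0
Move 3: B@(2,1) -> caps B=0 W=0
Move 4: W@(0,0) -> caps B=0 W=0
Move 5: B@(3,0) -> caps B=0 W=0
Move 6: W@(1,2) -> caps B=0 W=0
Move 7: B@(0,1) -> caps B=0 W=0
Move 8: W@(2,2) -> caps B=0 W=0
Move 9: B@(0,3) -> caps B=0 W=0
Move 10: W@(3,1) -> caps B=0 W=1
Move 11: B@(1,0) -> caps B=1 W=1
Move 12: W@(1,3) -> caps B=1 W=1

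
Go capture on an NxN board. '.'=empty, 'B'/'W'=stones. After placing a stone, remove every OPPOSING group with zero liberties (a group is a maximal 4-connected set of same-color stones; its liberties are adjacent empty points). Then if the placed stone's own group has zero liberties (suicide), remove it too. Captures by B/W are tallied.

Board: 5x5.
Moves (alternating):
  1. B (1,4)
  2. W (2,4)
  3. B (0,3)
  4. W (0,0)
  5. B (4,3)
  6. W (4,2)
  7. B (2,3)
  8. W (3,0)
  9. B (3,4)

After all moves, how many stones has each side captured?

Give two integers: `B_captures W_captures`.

Move 1: B@(1,4) -> caps B=0 W=0
Move 2: W@(2,4) -> caps B=0 W=0
Move 3: B@(0,3) -> caps B=0 W=0
Move 4: W@(0,0) -> caps B=0 W=0
Move 5: B@(4,3) -> caps B=0 W=0
Move 6: W@(4,2) -> caps B=0 W=0
Move 7: B@(2,3) -> caps B=0 W=0
Move 8: W@(3,0) -> caps B=0 W=0
Move 9: B@(3,4) -> caps B=1 W=0

Answer: 1 0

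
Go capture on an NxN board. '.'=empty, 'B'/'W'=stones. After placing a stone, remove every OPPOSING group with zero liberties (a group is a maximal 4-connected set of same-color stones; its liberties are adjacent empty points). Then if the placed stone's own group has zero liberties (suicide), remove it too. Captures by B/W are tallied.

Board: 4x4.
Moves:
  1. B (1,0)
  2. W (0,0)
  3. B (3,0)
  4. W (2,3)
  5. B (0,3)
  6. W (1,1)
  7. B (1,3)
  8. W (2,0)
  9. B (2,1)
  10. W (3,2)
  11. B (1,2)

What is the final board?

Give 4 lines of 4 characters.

Move 1: B@(1,0) -> caps B=0 W=0
Move 2: W@(0,0) -> caps B=0 W=0
Move 3: B@(3,0) -> caps B=0 W=0
Move 4: W@(2,3) -> caps B=0 W=0
Move 5: B@(0,3) -> caps B=0 W=0
Move 6: W@(1,1) -> caps B=0 W=0
Move 7: B@(1,3) -> caps B=0 W=0
Move 8: W@(2,0) -> caps B=0 W=1
Move 9: B@(2,1) -> caps B=0 W=1
Move 10: W@(3,2) -> caps B=0 W=1
Move 11: B@(1,2) -> caps B=0 W=1

Answer: W..B
.WBB
WB.W
B.W.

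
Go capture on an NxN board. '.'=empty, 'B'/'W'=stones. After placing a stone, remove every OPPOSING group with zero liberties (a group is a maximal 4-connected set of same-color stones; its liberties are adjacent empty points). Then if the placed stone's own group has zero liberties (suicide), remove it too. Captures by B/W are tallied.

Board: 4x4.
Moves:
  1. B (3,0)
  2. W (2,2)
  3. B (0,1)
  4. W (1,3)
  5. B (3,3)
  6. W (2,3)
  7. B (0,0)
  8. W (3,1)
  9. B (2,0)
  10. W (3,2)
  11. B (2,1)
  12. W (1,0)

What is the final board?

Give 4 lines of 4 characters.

Move 1: B@(3,0) -> caps B=0 W=0
Move 2: W@(2,2) -> caps B=0 W=0
Move 3: B@(0,1) -> caps B=0 W=0
Move 4: W@(1,3) -> caps B=0 W=0
Move 5: B@(3,3) -> caps B=0 W=0
Move 6: W@(2,3) -> caps B=0 W=0
Move 7: B@(0,0) -> caps B=0 W=0
Move 8: W@(3,1) -> caps B=0 W=0
Move 9: B@(2,0) -> caps B=0 W=0
Move 10: W@(3,2) -> caps B=0 W=1
Move 11: B@(2,1) -> caps B=0 W=1
Move 12: W@(1,0) -> caps B=0 W=1

Answer: BB..
W..W
BBWW
BWW.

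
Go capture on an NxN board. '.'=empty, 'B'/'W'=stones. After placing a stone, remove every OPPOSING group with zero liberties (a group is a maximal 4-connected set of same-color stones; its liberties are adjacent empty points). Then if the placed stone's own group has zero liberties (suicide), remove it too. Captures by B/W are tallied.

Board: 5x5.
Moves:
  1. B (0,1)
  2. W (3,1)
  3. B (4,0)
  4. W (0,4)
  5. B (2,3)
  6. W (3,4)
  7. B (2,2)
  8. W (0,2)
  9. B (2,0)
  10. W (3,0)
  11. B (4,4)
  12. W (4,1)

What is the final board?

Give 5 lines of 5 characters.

Answer: .BW.W
.....
B.BB.
WW..W
.W..B

Derivation:
Move 1: B@(0,1) -> caps B=0 W=0
Move 2: W@(3,1) -> caps B=0 W=0
Move 3: B@(4,0) -> caps B=0 W=0
Move 4: W@(0,4) -> caps B=0 W=0
Move 5: B@(2,3) -> caps B=0 W=0
Move 6: W@(3,4) -> caps B=0 W=0
Move 7: B@(2,2) -> caps B=0 W=0
Move 8: W@(0,2) -> caps B=0 W=0
Move 9: B@(2,0) -> caps B=0 W=0
Move 10: W@(3,0) -> caps B=0 W=0
Move 11: B@(4,4) -> caps B=0 W=0
Move 12: W@(4,1) -> caps B=0 W=1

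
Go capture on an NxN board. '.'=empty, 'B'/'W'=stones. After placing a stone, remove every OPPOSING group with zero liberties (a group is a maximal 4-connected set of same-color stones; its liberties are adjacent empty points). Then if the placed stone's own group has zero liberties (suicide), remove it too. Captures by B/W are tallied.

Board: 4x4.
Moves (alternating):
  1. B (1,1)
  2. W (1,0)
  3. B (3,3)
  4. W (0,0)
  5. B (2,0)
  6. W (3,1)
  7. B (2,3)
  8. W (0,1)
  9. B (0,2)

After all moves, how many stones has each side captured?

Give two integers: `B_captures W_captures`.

Move 1: B@(1,1) -> caps B=0 W=0
Move 2: W@(1,0) -> caps B=0 W=0
Move 3: B@(3,3) -> caps B=0 W=0
Move 4: W@(0,0) -> caps B=0 W=0
Move 5: B@(2,0) -> caps B=0 W=0
Move 6: W@(3,1) -> caps B=0 W=0
Move 7: B@(2,3) -> caps B=0 W=0
Move 8: W@(0,1) -> caps B=0 W=0
Move 9: B@(0,2) -> caps B=3 W=0

Answer: 3 0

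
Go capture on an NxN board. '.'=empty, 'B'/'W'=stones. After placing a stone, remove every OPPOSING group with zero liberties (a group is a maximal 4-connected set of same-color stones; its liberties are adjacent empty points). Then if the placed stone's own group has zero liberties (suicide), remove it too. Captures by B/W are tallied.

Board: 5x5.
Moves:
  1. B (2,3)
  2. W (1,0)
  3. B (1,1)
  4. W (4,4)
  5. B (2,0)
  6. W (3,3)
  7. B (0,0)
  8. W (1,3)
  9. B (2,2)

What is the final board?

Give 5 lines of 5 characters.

Move 1: B@(2,3) -> caps B=0 W=0
Move 2: W@(1,0) -> caps B=0 W=0
Move 3: B@(1,1) -> caps B=0 W=0
Move 4: W@(4,4) -> caps B=0 W=0
Move 5: B@(2,0) -> caps B=0 W=0
Move 6: W@(3,3) -> caps B=0 W=0
Move 7: B@(0,0) -> caps B=1 W=0
Move 8: W@(1,3) -> caps B=1 W=0
Move 9: B@(2,2) -> caps B=1 W=0

Answer: B....
.B.W.
B.BB.
...W.
....W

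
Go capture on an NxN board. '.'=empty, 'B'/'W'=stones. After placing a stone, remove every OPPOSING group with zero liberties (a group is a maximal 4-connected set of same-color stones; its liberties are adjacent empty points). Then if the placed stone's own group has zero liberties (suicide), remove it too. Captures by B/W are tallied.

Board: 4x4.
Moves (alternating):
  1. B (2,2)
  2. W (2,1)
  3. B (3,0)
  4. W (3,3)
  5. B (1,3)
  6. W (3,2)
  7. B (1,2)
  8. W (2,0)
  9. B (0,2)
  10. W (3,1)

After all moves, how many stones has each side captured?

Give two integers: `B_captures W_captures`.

Answer: 0 1

Derivation:
Move 1: B@(2,2) -> caps B=0 W=0
Move 2: W@(2,1) -> caps B=0 W=0
Move 3: B@(3,0) -> caps B=0 W=0
Move 4: W@(3,3) -> caps B=0 W=0
Move 5: B@(1,3) -> caps B=0 W=0
Move 6: W@(3,2) -> caps B=0 W=0
Move 7: B@(1,2) -> caps B=0 W=0
Move 8: W@(2,0) -> caps B=0 W=0
Move 9: B@(0,2) -> caps B=0 W=0
Move 10: W@(3,1) -> caps B=0 W=1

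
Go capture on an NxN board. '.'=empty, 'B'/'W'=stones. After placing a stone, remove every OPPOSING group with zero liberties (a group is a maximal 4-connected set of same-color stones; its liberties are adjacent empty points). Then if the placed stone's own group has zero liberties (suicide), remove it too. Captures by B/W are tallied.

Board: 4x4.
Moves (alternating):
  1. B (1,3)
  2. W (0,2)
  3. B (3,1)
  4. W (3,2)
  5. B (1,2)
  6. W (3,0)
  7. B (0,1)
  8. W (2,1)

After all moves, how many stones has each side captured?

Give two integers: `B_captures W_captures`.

Move 1: B@(1,3) -> caps B=0 W=0
Move 2: W@(0,2) -> caps B=0 W=0
Move 3: B@(3,1) -> caps B=0 W=0
Move 4: W@(3,2) -> caps B=0 W=0
Move 5: B@(1,2) -> caps B=0 W=0
Move 6: W@(3,0) -> caps B=0 W=0
Move 7: B@(0,1) -> caps B=0 W=0
Move 8: W@(2,1) -> caps B=0 W=1

Answer: 0 1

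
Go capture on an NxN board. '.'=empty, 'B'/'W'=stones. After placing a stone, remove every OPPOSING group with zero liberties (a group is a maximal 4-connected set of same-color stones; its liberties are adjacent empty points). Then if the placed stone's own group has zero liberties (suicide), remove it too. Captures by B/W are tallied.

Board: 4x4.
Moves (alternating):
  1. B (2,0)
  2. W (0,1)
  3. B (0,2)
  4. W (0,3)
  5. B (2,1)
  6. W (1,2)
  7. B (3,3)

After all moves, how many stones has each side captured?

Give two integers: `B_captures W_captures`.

Answer: 0 1

Derivation:
Move 1: B@(2,0) -> caps B=0 W=0
Move 2: W@(0,1) -> caps B=0 W=0
Move 3: B@(0,2) -> caps B=0 W=0
Move 4: W@(0,3) -> caps B=0 W=0
Move 5: B@(2,1) -> caps B=0 W=0
Move 6: W@(1,2) -> caps B=0 W=1
Move 7: B@(3,3) -> caps B=0 W=1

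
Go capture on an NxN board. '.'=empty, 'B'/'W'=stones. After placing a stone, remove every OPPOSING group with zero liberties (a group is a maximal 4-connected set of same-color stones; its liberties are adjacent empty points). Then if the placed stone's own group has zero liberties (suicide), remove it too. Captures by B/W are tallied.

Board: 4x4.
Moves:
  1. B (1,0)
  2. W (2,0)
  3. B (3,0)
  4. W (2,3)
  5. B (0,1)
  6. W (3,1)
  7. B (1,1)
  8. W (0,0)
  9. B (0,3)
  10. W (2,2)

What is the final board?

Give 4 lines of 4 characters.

Move 1: B@(1,0) -> caps B=0 W=0
Move 2: W@(2,0) -> caps B=0 W=0
Move 3: B@(3,0) -> caps B=0 W=0
Move 4: W@(2,3) -> caps B=0 W=0
Move 5: B@(0,1) -> caps B=0 W=0
Move 6: W@(3,1) -> caps B=0 W=1
Move 7: B@(1,1) -> caps B=0 W=1
Move 8: W@(0,0) -> caps B=0 W=1
Move 9: B@(0,3) -> caps B=0 W=1
Move 10: W@(2,2) -> caps B=0 W=1

Answer: .B.B
BB..
W.WW
.W..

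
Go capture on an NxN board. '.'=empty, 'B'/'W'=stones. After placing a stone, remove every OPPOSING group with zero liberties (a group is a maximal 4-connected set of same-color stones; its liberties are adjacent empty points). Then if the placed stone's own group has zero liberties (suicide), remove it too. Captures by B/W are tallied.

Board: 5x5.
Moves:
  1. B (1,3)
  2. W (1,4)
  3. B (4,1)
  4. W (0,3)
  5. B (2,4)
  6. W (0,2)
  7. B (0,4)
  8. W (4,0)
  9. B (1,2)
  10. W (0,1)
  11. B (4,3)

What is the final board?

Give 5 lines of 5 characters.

Answer: .WWWB
..BB.
....B
.....
WB.B.

Derivation:
Move 1: B@(1,3) -> caps B=0 W=0
Move 2: W@(1,4) -> caps B=0 W=0
Move 3: B@(4,1) -> caps B=0 W=0
Move 4: W@(0,3) -> caps B=0 W=0
Move 5: B@(2,4) -> caps B=0 W=0
Move 6: W@(0,2) -> caps B=0 W=0
Move 7: B@(0,4) -> caps B=1 W=0
Move 8: W@(4,0) -> caps B=1 W=0
Move 9: B@(1,2) -> caps B=1 W=0
Move 10: W@(0,1) -> caps B=1 W=0
Move 11: B@(4,3) -> caps B=1 W=0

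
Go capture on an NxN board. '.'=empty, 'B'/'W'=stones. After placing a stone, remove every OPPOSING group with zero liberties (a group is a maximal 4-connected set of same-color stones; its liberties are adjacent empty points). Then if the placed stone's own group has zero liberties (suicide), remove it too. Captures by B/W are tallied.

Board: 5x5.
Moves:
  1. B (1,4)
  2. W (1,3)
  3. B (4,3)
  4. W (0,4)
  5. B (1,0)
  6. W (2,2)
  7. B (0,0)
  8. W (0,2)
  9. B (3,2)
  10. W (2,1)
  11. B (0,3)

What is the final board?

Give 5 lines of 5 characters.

Move 1: B@(1,4) -> caps B=0 W=0
Move 2: W@(1,3) -> caps B=0 W=0
Move 3: B@(4,3) -> caps B=0 W=0
Move 4: W@(0,4) -> caps B=0 W=0
Move 5: B@(1,0) -> caps B=0 W=0
Move 6: W@(2,2) -> caps B=0 W=0
Move 7: B@(0,0) -> caps B=0 W=0
Move 8: W@(0,2) -> caps B=0 W=0
Move 9: B@(3,2) -> caps B=0 W=0
Move 10: W@(2,1) -> caps B=0 W=0
Move 11: B@(0,3) -> caps B=1 W=0

Answer: B.WB.
B..WB
.WW..
..B..
...B.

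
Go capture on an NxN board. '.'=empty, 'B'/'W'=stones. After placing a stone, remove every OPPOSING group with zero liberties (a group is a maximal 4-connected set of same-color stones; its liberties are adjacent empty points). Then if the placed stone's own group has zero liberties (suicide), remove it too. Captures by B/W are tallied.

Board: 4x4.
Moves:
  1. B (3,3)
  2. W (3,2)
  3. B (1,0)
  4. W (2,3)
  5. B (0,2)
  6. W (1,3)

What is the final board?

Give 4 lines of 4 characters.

Answer: ..B.
B..W
...W
..W.

Derivation:
Move 1: B@(3,3) -> caps B=0 W=0
Move 2: W@(3,2) -> caps B=0 W=0
Move 3: B@(1,0) -> caps B=0 W=0
Move 4: W@(2,3) -> caps B=0 W=1
Move 5: B@(0,2) -> caps B=0 W=1
Move 6: W@(1,3) -> caps B=0 W=1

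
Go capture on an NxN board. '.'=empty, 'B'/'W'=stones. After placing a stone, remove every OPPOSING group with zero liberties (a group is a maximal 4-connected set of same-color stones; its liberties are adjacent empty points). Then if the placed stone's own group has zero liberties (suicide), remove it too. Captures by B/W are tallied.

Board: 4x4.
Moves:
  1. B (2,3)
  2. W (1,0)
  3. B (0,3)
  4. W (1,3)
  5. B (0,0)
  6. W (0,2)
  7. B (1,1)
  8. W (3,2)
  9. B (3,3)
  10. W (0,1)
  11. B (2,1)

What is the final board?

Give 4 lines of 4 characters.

Move 1: B@(2,3) -> caps B=0 W=0
Move 2: W@(1,0) -> caps B=0 W=0
Move 3: B@(0,3) -> caps B=0 W=0
Move 4: W@(1,3) -> caps B=0 W=0
Move 5: B@(0,0) -> caps B=0 W=0
Move 6: W@(0,2) -> caps B=0 W=1
Move 7: B@(1,1) -> caps B=0 W=1
Move 8: W@(3,2) -> caps B=0 W=1
Move 9: B@(3,3) -> caps B=0 W=1
Move 10: W@(0,1) -> caps B=0 W=2
Move 11: B@(2,1) -> caps B=0 W=2

Answer: .WW.
WB.W
.B.B
..WB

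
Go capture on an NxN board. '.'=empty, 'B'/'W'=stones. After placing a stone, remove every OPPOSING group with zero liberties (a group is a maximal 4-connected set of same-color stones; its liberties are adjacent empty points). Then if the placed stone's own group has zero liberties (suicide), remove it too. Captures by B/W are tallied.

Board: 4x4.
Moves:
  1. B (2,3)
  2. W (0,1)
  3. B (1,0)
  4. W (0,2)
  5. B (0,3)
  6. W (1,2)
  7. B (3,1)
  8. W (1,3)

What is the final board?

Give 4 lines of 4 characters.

Move 1: B@(2,3) -> caps B=0 W=0
Move 2: W@(0,1) -> caps B=0 W=0
Move 3: B@(1,0) -> caps B=0 W=0
Move 4: W@(0,2) -> caps B=0 W=0
Move 5: B@(0,3) -> caps B=0 W=0
Move 6: W@(1,2) -> caps B=0 W=0
Move 7: B@(3,1) -> caps B=0 W=0
Move 8: W@(1,3) -> caps B=0 W=1

Answer: .WW.
B.WW
...B
.B..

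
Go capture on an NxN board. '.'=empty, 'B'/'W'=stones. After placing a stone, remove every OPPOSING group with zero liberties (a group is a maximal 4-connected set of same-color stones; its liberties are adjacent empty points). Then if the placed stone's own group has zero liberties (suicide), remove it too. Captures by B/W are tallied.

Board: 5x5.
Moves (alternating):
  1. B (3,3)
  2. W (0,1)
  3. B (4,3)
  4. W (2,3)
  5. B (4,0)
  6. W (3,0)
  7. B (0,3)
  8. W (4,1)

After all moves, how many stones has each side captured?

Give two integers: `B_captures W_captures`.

Answer: 0 1

Derivation:
Move 1: B@(3,3) -> caps B=0 W=0
Move 2: W@(0,1) -> caps B=0 W=0
Move 3: B@(4,3) -> caps B=0 W=0
Move 4: W@(2,3) -> caps B=0 W=0
Move 5: B@(4,0) -> caps B=0 W=0
Move 6: W@(3,0) -> caps B=0 W=0
Move 7: B@(0,3) -> caps B=0 W=0
Move 8: W@(4,1) -> caps B=0 W=1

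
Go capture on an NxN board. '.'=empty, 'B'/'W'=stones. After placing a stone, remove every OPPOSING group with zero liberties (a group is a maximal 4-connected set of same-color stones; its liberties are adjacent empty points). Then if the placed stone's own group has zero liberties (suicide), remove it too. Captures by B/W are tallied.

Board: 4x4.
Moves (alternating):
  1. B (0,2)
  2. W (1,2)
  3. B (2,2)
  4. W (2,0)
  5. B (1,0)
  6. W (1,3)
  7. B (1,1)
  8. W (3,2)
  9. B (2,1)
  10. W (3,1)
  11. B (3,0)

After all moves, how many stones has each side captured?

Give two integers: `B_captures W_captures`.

Answer: 1 0

Derivation:
Move 1: B@(0,2) -> caps B=0 W=0
Move 2: W@(1,2) -> caps B=0 W=0
Move 3: B@(2,2) -> caps B=0 W=0
Move 4: W@(2,0) -> caps B=0 W=0
Move 5: B@(1,0) -> caps B=0 W=0
Move 6: W@(1,3) -> caps B=0 W=0
Move 7: B@(1,1) -> caps B=0 W=0
Move 8: W@(3,2) -> caps B=0 W=0
Move 9: B@(2,1) -> caps B=0 W=0
Move 10: W@(3,1) -> caps B=0 W=0
Move 11: B@(3,0) -> caps B=1 W=0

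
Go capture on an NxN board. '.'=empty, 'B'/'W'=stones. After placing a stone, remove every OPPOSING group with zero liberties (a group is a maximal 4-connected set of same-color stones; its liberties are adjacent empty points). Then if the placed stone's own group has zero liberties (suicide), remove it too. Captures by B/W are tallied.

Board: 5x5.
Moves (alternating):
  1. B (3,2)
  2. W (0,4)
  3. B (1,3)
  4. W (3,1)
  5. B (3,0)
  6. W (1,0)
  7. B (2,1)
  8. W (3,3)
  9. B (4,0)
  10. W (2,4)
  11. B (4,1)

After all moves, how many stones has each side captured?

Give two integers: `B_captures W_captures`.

Answer: 1 0

Derivation:
Move 1: B@(3,2) -> caps B=0 W=0
Move 2: W@(0,4) -> caps B=0 W=0
Move 3: B@(1,3) -> caps B=0 W=0
Move 4: W@(3,1) -> caps B=0 W=0
Move 5: B@(3,0) -> caps B=0 W=0
Move 6: W@(1,0) -> caps B=0 W=0
Move 7: B@(2,1) -> caps B=0 W=0
Move 8: W@(3,3) -> caps B=0 W=0
Move 9: B@(4,0) -> caps B=0 W=0
Move 10: W@(2,4) -> caps B=0 W=0
Move 11: B@(4,1) -> caps B=1 W=0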